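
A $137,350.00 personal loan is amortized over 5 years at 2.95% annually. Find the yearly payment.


Formula: PMT = PV * r / (1 - (1+r)^(-n))
Denominator: 1 - (1 + 0.0295)^(-5) = 0.135294
Numerator: $137,350.00 * 0.0295 = 4051.825
PMT = 4051.825 / 0.135294 = $29,948.20

$29,948.20


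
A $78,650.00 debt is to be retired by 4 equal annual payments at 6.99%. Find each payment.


Formula: PMT = PV * r / (1 - (1+r)^(-n))
Denominator: 1 - (1 + 0.0699)^(-4) = 0.23682
Numerator: $78,650.00 * 0.0699 = 5497.635
PMT = 5497.635 / 0.23682 = $23,214.45

$23,214.45


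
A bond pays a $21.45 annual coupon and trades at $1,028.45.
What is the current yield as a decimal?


Formula: Current yield = annual coupon / price
Substituting: CY = $21.45 / $1,028.45
CY = 0.020857

0.020857


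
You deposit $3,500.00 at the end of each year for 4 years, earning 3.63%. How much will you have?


Formula: FV = PMT * ((1+r)^n - 1) / r
Growth factor: (1 + 0.0363)^4 = 1.153299
Numerator: 1.153299 - 1 = 0.153299
FV = $3,500.00 * 0.153299 / 0.0363 = $14,780.92

$14,780.92


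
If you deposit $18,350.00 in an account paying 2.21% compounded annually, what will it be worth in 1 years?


Formula: FV = P * (1 + r)^n
Substituting: FV = $18,350.00 * (1 + 0.0221)^1
Growth factor: (1.0221)^1 = 1.0221
FV = $18,350.00 * 1.0221 = $18,755.54

$18,755.54


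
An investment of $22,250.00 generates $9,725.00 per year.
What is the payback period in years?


Formula: Payback = investment / annual cash flow
Substituting: Payback = $22,250.00 / $9,725.00
Payback = 2.2879 years

2.2879 years


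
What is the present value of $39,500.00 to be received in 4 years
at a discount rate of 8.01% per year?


Formula: PV = FV / (1 + r)^n
Substituting: PV = $39,500.00 / (1 + 0.0801)^4
Discount factor: (1.0801)^4 = 1.360993
PV = $39,500.00 / 1.360993 = $29,022.93

$29,022.93


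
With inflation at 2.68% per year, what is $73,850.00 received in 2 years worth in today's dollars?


Formula: Real value = nominal / (1 + inflation)^years
Price level: (1 + 0.0268)^2 = 1.054318
Real value = $73,850.00 / 1.054318 = $70,045.26

$70,045.26


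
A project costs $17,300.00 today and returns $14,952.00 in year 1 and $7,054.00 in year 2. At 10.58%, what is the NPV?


Formula: NPV = C0 + C1/(1+r) + C2/(1+r)^2
Discount C1: $14,952.00 / (1 + 0.1058) = $13,521.43
Discount C2: $7,054.00 / (1 + 0.1058)^2 = $5,768.76
NPV = -$17,300.00 + $13,521.43 + $5,768.76 = $1,990.19

$1,990.19


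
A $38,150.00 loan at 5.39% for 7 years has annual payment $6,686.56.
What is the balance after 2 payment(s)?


Formula: Balance = PV*(1+r)^k - PMT*((1+r)^k - 1)/r
Growth: (1 + 0.0539)^2 = 1.110705
Accumulated factor: ((1+r)^k - 1)/r = 2.0539
Balance = $38,150.00 * 1.110705 - $6,686.56 * 2.0539
Balance = $28,639.88

$28,639.88


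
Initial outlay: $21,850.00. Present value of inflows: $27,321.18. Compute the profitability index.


Formula: PI = PV(cash flows) / initial investment
Substituting: PI = $27,321.18 / $21,850.00
PI = 1.2504

1.2504


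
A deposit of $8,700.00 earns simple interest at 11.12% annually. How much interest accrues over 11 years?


Formula: I = P * r * t
Substituting: I = $8,700.00 * 0.1112 * 11
Step: I = $8,700.00 * 1.2232
I = $10,641.84

$10,641.84


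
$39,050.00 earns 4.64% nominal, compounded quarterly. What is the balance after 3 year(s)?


Formula: FV = P * (1 + r/m)^(m*t)
Period rate: r/m = 0.0464 / 4 = 0.0116
Total periods: m*t = 4 * 3 = 12
Growth factor: (1 + 0.0116)^12 = 1.148433
FV = $39,050.00 * 1.148433 = $44,846.33

$44,846.33


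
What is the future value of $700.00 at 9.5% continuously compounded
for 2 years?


Formula: FV = P * e^(r*t)
Exponent: r*t = 0.095 * 2 = 0.19
e^(0.19) = 1.20925
FV = $700.00 * 1.20925 = $846.47

$846.47


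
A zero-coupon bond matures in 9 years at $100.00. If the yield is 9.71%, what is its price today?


Formula: Price = FV / (1 + r)^n
Substituting: Price = $100.00 / (1 + 0.0971)^9
Discount factor: (1.0971)^9 = 2.302586
Price = $100.00 / 2.302586 = $43.43

$43.43


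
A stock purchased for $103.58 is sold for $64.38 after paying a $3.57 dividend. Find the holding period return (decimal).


Formula: HPR = (P1 - P0 + D) / P0
Gain: $64.38 - $103.58 + $3.57 = -$35.63
HPR = -$35.63 / $103.58 = -0.344

-0.344


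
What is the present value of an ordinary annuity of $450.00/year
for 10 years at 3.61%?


Formula: PV = PMT * (1 - (1+r)^(-n)) / r
Discount factor: (1 + 0.0361)^(-10) = 0.701428
Bracket: 1 - 0.701428 = 0.298572
PV = $450.00 * 0.298572 / 0.0361 = $3,721.81

$3,721.81


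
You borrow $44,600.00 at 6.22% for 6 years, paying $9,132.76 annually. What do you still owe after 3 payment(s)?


Formula: Balance = PV*(1+r)^k - PMT*((1+r)^k - 1)/r
Growth: (1 + 0.0622)^3 = 1.198447
Accumulated factor: ((1+r)^k - 1)/r = 3.190469
Balance = $44,600.00 * 1.198447 - $9,132.76 * 3.190469
Balance = $24,312.96

$24,312.96


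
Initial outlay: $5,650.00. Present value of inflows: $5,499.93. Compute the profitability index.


Formula: PI = PV(cash flows) / initial investment
Substituting: PI = $5,499.93 / $5,650.00
PI = 0.9734

0.9734


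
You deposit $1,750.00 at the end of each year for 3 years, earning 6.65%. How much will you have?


Formula: FV = PMT * ((1+r)^n - 1) / r
Growth factor: (1 + 0.0665)^3 = 1.213061
Numerator: 1.213061 - 1 = 0.213061
FV = $1,750.00 * 0.213061 / 0.0665 = $5,606.86

$5,606.86


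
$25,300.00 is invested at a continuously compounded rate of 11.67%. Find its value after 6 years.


Formula: FV = P * e^(r*t)
Exponent: r*t = 0.1167 * 6 = 0.7002
e^(0.7002) = 2.014155
FV = $25,300.00 * 2.014155 = $50,958.13

$50,958.13


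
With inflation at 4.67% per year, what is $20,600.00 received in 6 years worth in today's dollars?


Formula: Real value = nominal / (1 + inflation)^years
Price level: (1 + 0.0467)^6 = 1.315023
Real value = $20,600.00 / 1.315023 = $15,665.13

$15,665.13


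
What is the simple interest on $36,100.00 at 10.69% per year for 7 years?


Formula: I = P * r * t
Substituting: I = $36,100.00 * 0.1069 * 7
Step: I = $36,100.00 * 0.7483
I = $27,013.63

$27,013.63


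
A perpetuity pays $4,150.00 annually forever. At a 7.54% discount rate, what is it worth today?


Formula: PV = C / r
Substituting: PV = $4,150.00 / 0.0754
PV = $55,039.79

$55,039.79


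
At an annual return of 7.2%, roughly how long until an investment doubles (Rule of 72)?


Formula: Years ≈ 72 / r
Substituting: Years ≈ 72 / 7.2
Years ≈ 10.0

10.0 years


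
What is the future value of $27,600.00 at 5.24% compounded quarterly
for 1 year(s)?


Formula: FV = P * (1 + r/m)^(m*t)
Period rate: r/m = 0.0524 / 4 = 0.0131
Total periods: m*t = 4 * 1 = 4
Growth factor: (1 + 0.0131)^4 = 1.053439
FV = $27,600.00 * 1.053439 = $29,074.91

$29,074.91


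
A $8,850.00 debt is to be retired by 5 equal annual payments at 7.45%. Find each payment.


Formula: PMT = PV * r / (1 - (1+r)^(-n))
Denominator: 1 - (1 + 0.0745)^(-5) = 0.301819
Numerator: $8,850.00 * 0.0745 = 659.325
PMT = 659.325 / 0.301819 = $2,184.50

$2,184.50


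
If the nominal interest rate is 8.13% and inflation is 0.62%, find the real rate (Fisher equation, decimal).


Formula: (1 + r_real) = (1 + r_nom) / (1 + inflation)
Substituting: (1 + r_real) = 1.0813 / 1.0062
(1 + r_real) = 1.074637
r_real = 1.074637 - 1 = 0.074637

0.074637


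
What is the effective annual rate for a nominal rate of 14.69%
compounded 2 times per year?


Formula: EAR = (1 + r/m)^m - 1
Period rate: r/m = 0.1469 / 2 = 0.07345
Compounding: (1 + 0.07345)^2 = 1.152295
EAR = 1.152295 - 1 = 0.152295

0.152295


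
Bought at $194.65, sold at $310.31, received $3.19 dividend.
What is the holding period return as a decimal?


Formula: HPR = (P1 - P0 + D) / P0
Gain: $310.31 - $194.65 + $3.19 = $118.85
HPR = $118.85 / $194.65 = 0.6106

0.6106


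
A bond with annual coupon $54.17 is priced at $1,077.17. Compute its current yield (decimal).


Formula: Current yield = annual coupon / price
Substituting: CY = $54.17 / $1,077.17
CY = 0.050289

0.050289


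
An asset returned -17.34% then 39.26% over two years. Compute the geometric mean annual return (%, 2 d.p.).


Formula: Geometric mean = ((1+r1)*(1+r2))^(1/2) - 1
Product: (1 + -0.1734) * (1 + 0.3926) = 0.8266 * 1.3926 = 1.151123
Square root: 1.151123^0.5 = 1.072904
Geometric mean = 1.072904 - 1 = 0.072904
As percentage: 7.29%

7.29%


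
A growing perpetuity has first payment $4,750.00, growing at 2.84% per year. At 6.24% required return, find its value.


Formula: PV = C / (r - g)
Spread: r - g = 0.0624 - 0.0284 = 0.034
Substituting: PV = $4,750.00 / 0.034
PV = $139,705.88

$139,705.88


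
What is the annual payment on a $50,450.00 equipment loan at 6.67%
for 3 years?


Formula: PMT = PV * r / (1 - (1+r)^(-n))
Denominator: 1 - (1 + 0.0667)^(-3) = 0.176103
Numerator: $50,450.00 * 0.0667 = 3365.015
PMT = 3365.015 / 0.176103 = $19,108.26

$19,108.26


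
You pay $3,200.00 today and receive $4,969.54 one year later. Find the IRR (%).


Formula: IRR = C1/C0 - 1
Substituting: IRR = $4,969.54 / $3,200.00 - 1
Ratio: 1.552981 - 1 = 0.552981
IRR = 55.2981%

55.2981%


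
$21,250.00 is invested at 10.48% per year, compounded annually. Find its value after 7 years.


Formula: FV = P * (1 + r)^n
Substituting: FV = $21,250.00 * (1 + 0.1048)^7
Growth factor: (1.1048)^7 = 2.009026
FV = $21,250.00 * 2.009026 = $42,691.81

$42,691.81


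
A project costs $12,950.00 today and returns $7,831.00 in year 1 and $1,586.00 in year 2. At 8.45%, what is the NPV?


Formula: NPV = C0 + C1/(1+r) + C2/(1+r)^2
Discount C1: $7,831.00 / (1 + 0.0845) = $7,220.84
Discount C2: $1,586.00 / (1 + 0.0845)^2 = $1,348.48
NPV = -$12,950.00 + $7,220.84 + $1,348.48 = -$4,380.68

-$4,380.68


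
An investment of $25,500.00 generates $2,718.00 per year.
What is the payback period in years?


Formula: Payback = investment / annual cash flow
Substituting: Payback = $25,500.00 / $2,718.00
Payback = 9.3819 years

9.3819 years


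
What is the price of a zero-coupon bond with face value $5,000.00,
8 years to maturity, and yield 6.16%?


Formula: Price = FV / (1 + r)^n
Substituting: Price = $5,000.00 / (1 + 0.0616)^8
Discount factor: (1.0616)^8 = 1.613197
Price = $5,000.00 / 1.613197 = $3,099.44

$3,099.44


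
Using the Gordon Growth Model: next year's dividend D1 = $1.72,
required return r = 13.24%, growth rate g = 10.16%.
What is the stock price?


Formula: P = D1 / (r - g)
Spread: r - g = 0.1324 - 0.1016 = 0.0308
Substituting: P = $1.72 / 0.0308
P = $55.84

$55.84


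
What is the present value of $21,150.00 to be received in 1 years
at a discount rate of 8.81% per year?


Formula: PV = FV / (1 + r)^n
Substituting: PV = $21,150.00 / (1 + 0.0881)^1
Discount factor: (1.0881)^1 = 1.0881
PV = $21,150.00 / 1.0881 = $19,437.55

$19,437.55


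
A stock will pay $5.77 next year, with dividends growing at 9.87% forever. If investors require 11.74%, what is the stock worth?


Formula: P = D1 / (r - g)
Spread: r - g = 0.1174 - 0.0987 = 0.0187
Substituting: P = $5.77 / 0.0187
P = $308.56

$308.56


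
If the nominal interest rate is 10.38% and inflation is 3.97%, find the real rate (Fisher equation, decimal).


Formula: (1 + r_real) = (1 + r_nom) / (1 + inflation)
Substituting: (1 + r_real) = 1.1038 / 1.0397
(1 + r_real) = 1.061652
r_real = 1.061652 - 1 = 0.061652

0.061652


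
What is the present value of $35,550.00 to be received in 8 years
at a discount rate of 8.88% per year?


Formula: PV = FV / (1 + r)^n
Substituting: PV = $35,550.00 / (1 + 0.0888)^8
Discount factor: (1.0888)^8 = 1.975081
PV = $35,550.00 / 1.975081 = $17,999.26

$17,999.26


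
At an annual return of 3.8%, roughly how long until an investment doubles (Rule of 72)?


Formula: Years ≈ 72 / r
Substituting: Years ≈ 72 / 3.8
Years ≈ 18.9

18.9 years


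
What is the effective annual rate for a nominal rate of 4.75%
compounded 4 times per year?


Formula: EAR = (1 + r/m)^m - 1
Period rate: r/m = 0.0475 / 4 = 0.011875
Compounding: (1 + 0.011875)^4 = 1.048353
EAR = 1.048353 - 1 = 0.048353

0.048353


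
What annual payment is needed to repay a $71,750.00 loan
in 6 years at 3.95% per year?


Formula: PMT = PV * r / (1 - (1+r)^(-n))
Denominator: 1 - (1 + 0.0395)^(-6) = 0.207402
Numerator: $71,750.00 * 0.0395 = 2834.125
PMT = 2834.125 / 0.207402 = $13,664.90

$13,664.90


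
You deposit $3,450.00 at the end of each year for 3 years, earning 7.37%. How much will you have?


Formula: FV = PMT * ((1+r)^n - 1) / r
Growth factor: (1 + 0.0737)^3 = 1.237795
Numerator: 1.237795 - 1 = 0.237795
FV = $3,450.00 * 0.237795 / 0.0737 = $11,131.53

$11,131.53


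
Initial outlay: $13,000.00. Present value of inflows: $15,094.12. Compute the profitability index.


Formula: PI = PV(cash flows) / initial investment
Substituting: PI = $15,094.12 / $13,000.00
PI = 1.1611

1.1611


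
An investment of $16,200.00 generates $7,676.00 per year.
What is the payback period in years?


Formula: Payback = investment / annual cash flow
Substituting: Payback = $16,200.00 / $7,676.00
Payback = 2.1105 years

2.1105 years


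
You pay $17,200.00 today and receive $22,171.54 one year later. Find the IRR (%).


Formula: IRR = C1/C0 - 1
Substituting: IRR = $22,171.54 / $17,200.00 - 1
Ratio: 1.289043 - 1 = 0.289043
IRR = 28.9043%

28.9043%


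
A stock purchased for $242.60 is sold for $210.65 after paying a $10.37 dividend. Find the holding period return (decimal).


Formula: HPR = (P1 - P0 + D) / P0
Gain: $210.65 - $242.60 + $10.37 = -$21.58
HPR = -$21.58 / $242.60 = -0.089

-0.089


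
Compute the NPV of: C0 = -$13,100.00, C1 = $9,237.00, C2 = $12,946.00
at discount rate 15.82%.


Formula: NPV = C0 + C1/(1+r) + C2/(1+r)^2
Discount C1: $9,237.00 / (1 + 0.1582) = $7,975.31
Discount C2: $12,946.00 / (1 + 0.1582)^2 = $9,650.91
NPV = -$13,100.00 + $7,975.31 + $9,650.91 = $4,526.22

$4,526.22


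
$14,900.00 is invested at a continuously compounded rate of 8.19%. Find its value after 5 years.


Formula: FV = P * e^(r*t)
Exponent: r*t = 0.0819 * 5 = 0.4095
e^(0.4095) = 1.506065
FV = $14,900.00 * 1.506065 = $22,440.36

$22,440.36


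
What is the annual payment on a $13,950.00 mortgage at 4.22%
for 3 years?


Formula: PMT = PV * r / (1 - (1+r)^(-n))
Denominator: 1 - (1 + 0.0422)^(-3) = 0.116622
Numerator: $13,950.00 * 0.0422 = 588.69
PMT = 588.69 / 0.116622 = $5,047.87

$5,047.87


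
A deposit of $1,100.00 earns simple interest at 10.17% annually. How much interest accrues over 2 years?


Formula: I = P * r * t
Substituting: I = $1,100.00 * 0.1017 * 2
Step: I = $1,100.00 * 0.2034
I = $223.74

$223.74


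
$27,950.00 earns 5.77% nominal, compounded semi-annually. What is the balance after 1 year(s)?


Formula: FV = P * (1 + r/m)^(m*t)
Period rate: r/m = 0.0577 / 2 = 0.02885
Total periods: m*t = 2 * 1 = 2
Growth factor: (1 + 0.02885)^2 = 1.058532
FV = $27,950.00 * 1.058532 = $29,585.98

$29,585.98


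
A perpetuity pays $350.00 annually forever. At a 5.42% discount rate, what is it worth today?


Formula: PV = C / r
Substituting: PV = $350.00 / 0.0542
PV = $6,457.56

$6,457.56


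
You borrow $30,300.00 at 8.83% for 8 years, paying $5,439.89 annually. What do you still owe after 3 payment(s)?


Formula: Balance = PV*(1+r)^k - PMT*((1+r)^k - 1)/r
Growth: (1 + 0.0883)^3 = 1.288979
Accumulated factor: ((1+r)^k - 1)/r = 3.272697
Balance = $30,300.00 * 1.288979 - $5,439.89 * 3.272697
Balance = $21,252.96

$21,252.96


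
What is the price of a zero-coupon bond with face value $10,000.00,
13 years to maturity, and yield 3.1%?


Formula: Price = FV / (1 + r)^n
Substituting: Price = $10,000.00 / (1 + 0.031)^13
Discount factor: (1.031)^13 = 1.487177
Price = $10,000.00 / 1.487177 = $6,724.15

$6,724.15


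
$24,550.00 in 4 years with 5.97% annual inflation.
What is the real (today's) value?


Formula: Real value = nominal / (1 + inflation)^years
Price level: (1 + 0.0597)^4 = 1.261048
Real value = $24,550.00 / 1.261048 = $19,467.93

$19,467.93


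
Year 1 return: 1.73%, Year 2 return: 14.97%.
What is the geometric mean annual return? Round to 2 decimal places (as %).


Formula: Geometric mean = ((1+r1)*(1+r2))^(1/2) - 1
Product: (1 + 0.0173) * (1 + 0.1497) = 1.0173 * 1.1497 = 1.16959
Square root: 1.16959^0.5 = 1.081476
Geometric mean = 1.081476 - 1 = 0.081476
As percentage: 8.15%

8.15%


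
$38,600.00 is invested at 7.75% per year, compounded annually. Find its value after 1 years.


Formula: FV = P * (1 + r)^n
Substituting: FV = $38,600.00 * (1 + 0.0775)^1
Growth factor: (1.0775)^1 = 1.0775
FV = $38,600.00 * 1.0775 = $41,591.50

$41,591.50


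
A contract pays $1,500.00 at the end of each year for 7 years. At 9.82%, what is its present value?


Formula: PV = PMT * (1 - (1+r)^(-n)) / r
Discount factor: (1 + 0.0982)^(-7) = 0.519075
Bracket: 1 - 0.519075 = 0.480925
PV = $1,500.00 * 0.480925 / 0.0982 = $7,346.11

$7,346.11


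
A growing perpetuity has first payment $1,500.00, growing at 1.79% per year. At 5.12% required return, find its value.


Formula: PV = C / (r - g)
Spread: r - g = 0.0512 - 0.0179 = 0.0333
Substituting: PV = $1,500.00 / 0.0333
PV = $45,045.05

$45,045.05


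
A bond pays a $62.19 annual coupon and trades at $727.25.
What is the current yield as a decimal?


Formula: Current yield = annual coupon / price
Substituting: CY = $62.19 / $727.25
CY = 0.085514

0.085514


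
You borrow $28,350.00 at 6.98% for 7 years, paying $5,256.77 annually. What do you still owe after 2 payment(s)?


Formula: Balance = PV*(1+r)^k - PMT*((1+r)^k - 1)/r
Growth: (1 + 0.0698)^2 = 1.144472
Accumulated factor: ((1+r)^k - 1)/r = 2.0698
Balance = $28,350.00 * 1.144472 - $5,256.77 * 2.0698
Balance = $21,565.32

$21,565.32


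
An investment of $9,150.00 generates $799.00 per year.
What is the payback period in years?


Formula: Payback = investment / annual cash flow
Substituting: Payback = $9,150.00 / $799.00
Payback = 11.4518 years

11.4518 years


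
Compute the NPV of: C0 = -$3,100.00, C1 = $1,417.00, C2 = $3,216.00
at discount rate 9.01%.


Formula: NPV = C0 + C1/(1+r) + C2/(1+r)^2
Discount C1: $1,417.00 / (1 + 0.0901) = $1,299.88
Discount C2: $3,216.00 / (1 + 0.0901)^2 = $2,706.35
NPV = -$3,100.00 + $1,299.88 + $2,706.35 = $906.23

$906.23


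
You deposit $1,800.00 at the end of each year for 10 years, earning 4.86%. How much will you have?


Formula: FV = PMT * ((1+r)^n - 1) / r
Growth factor: (1 + 0.0486)^10 = 1.607306
Numerator: 1.607306 - 1 = 0.607306
FV = $1,800.00 * 0.607306 / 0.0486 = $22,492.81

$22,492.81


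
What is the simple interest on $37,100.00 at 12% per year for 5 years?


Formula: I = P * r * t
Substituting: I = $37,100.00 * 0.12 * 5
Step: I = $37,100.00 * 0.6
I = $22,260.00

$22,260.00


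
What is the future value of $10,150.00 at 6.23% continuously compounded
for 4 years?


Formula: FV = P * e^(r*t)
Exponent: r*t = 0.0623 * 4 = 0.2492
e^(0.2492) = 1.282999
FV = $10,150.00 * 1.282999 = $13,022.44

$13,022.44


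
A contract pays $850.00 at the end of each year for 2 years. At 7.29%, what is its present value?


Formula: PV = PMT * (1 - (1+r)^(-n)) / r
Discount factor: (1 + 0.0729)^(-2) = 0.868723
Bracket: 1 - 0.868723 = 0.131277
PV = $850.00 * 0.131277 / 0.0729 = $1,530.66

$1,530.66


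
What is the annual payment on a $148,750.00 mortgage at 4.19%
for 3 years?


Formula: PMT = PV * r / (1 - (1+r)^(-n))
Denominator: 1 - (1 + 0.0419)^(-3) = 0.115858
Numerator: $148,750.00 * 0.0419 = 6232.625
PMT = 6232.625 / 0.115858 = $53,795.25

$53,795.25


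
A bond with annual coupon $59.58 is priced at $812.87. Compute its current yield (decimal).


Formula: Current yield = annual coupon / price
Substituting: CY = $59.58 / $812.87
CY = 0.073296

0.073296


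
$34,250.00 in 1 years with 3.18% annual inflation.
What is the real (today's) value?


Formula: Real value = nominal / (1 + inflation)^years
Price level: (1 + 0.0318)^1 = 1.0318
Real value = $34,250.00 / 1.0318 = $33,194.42

$33,194.42


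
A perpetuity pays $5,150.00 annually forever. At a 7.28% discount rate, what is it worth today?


Formula: PV = C / r
Substituting: PV = $5,150.00 / 0.0728
PV = $70,741.76

$70,741.76


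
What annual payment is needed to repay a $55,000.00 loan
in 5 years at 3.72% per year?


Formula: PMT = PV * r / (1 - (1+r)^(-n))
Denominator: 1 - (1 + 0.0372)^(-5) = 0.166919
Numerator: $55,000.00 * 0.0372 = 2046.0
PMT = 2046.0 / 0.166919 = $12,257.47

$12,257.47


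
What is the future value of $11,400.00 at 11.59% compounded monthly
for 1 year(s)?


Formula: FV = P * (1 + r/m)^(m*t)
Period rate: r/m = 0.1159 / 12 = 0.009658
Total periods: m*t = 12 * 1 = 12
Growth factor: (1 + 0.009658)^12 = 1.122259
FV = $11,400.00 * 1.122259 = $12,793.76

$12,793.76


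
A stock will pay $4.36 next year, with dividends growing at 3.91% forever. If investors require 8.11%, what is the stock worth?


Formula: P = D1 / (r - g)
Spread: r - g = 0.0811 - 0.0391 = 0.042
Substituting: P = $4.36 / 0.042
P = $103.81

$103.81


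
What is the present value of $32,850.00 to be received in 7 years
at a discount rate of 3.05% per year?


Formula: PV = FV / (1 + r)^n
Substituting: PV = $32,850.00 / (1 + 0.0305)^7
Discount factor: (1.0305)^7 = 1.234059
PV = $32,850.00 / 1.234059 = $26,619.47

$26,619.47


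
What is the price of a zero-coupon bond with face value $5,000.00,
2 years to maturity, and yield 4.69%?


Formula: Price = FV / (1 + r)^n
Substituting: Price = $5,000.00 / (1 + 0.0469)^2
Discount factor: (1.0469)^2 = 1.096
Price = $5,000.00 / 1.096 = $4,562.05

$4,562.05


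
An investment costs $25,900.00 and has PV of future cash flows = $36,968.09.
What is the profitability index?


Formula: PI = PV(cash flows) / initial investment
Substituting: PI = $36,968.09 / $25,900.00
PI = 1.4273

1.4273


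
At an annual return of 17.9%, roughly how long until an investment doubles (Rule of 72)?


Formula: Years ≈ 72 / r
Substituting: Years ≈ 72 / 17.9
Years ≈ 4.0

4.0 years


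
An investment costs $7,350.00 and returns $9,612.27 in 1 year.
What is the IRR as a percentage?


Formula: IRR = C1/C0 - 1
Substituting: IRR = $9,612.27 / $7,350.00 - 1
Ratio: 1.307792 - 1 = 0.307792
IRR = 30.7792%

30.7792%


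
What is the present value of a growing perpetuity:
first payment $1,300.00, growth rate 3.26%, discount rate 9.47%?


Formula: PV = C / (r - g)
Spread: r - g = 0.0947 - 0.0326 = 0.0621
Substituting: PV = $1,300.00 / 0.0621
PV = $20,933.98

$20,933.98


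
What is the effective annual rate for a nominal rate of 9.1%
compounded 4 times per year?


Formula: EAR = (1 + r/m)^m - 1
Period rate: r/m = 0.091 / 4 = 0.02275
Compounding: (1 + 0.02275)^4 = 1.094153
EAR = 1.094153 - 1 = 0.094153

0.094153


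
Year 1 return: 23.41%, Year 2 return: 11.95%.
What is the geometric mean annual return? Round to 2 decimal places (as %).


Formula: Geometric mean = ((1+r1)*(1+r2))^(1/2) - 1
Product: (1 + 0.2341) * (1 + 0.1195) = 1.2341 * 1.1195 = 1.381575
Square root: 1.381575^0.5 = 1.175404
Geometric mean = 1.175404 - 1 = 0.175404
As percentage: 17.54%

17.54%


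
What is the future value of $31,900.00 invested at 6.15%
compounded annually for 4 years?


Formula: FV = P * (1 + r)^n
Substituting: FV = $31,900.00 * (1 + 0.0615)^4
Growth factor: (1.0615)^4 = 1.269638
FV = $31,900.00 * 1.269638 = $40,501.46

$40,501.46


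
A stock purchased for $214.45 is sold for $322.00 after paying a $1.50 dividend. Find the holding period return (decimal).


Formula: HPR = (P1 - P0 + D) / P0
Gain: $322.00 - $214.45 + $1.50 = $109.05
HPR = $109.05 / $214.45 = 0.5085

0.5085


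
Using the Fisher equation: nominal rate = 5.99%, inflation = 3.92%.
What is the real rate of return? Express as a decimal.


Formula: (1 + r_real) = (1 + r_nom) / (1 + inflation)
Substituting: (1 + r_real) = 1.0599 / 1.0392
(1 + r_real) = 1.019919
r_real = 1.019919 - 1 = 0.019919

0.019919


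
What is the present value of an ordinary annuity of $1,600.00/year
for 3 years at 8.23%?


Formula: PV = PMT * (1 - (1+r)^(-n)) / r
Discount factor: (1 + 0.0823)^(-3) = 0.788782
Bracket: 1 - 0.788782 = 0.211218
PV = $1,600.00 * 0.211218 / 0.0823 = $4,106.30

$4,106.30


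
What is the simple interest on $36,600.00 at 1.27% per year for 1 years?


Formula: I = P * r * t
Substituting: I = $36,600.00 * 0.0127 * 1
Step: I = $36,600.00 * 0.0127
I = $464.82

$464.82


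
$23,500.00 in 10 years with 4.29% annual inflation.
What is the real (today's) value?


Formula: Real value = nominal / (1 + inflation)^years
Price level: (1 + 0.0429)^10 = 1.522042
Real value = $23,500.00 / 1.522042 = $15,439.78

$15,439.78


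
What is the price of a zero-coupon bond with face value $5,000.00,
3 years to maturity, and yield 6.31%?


Formula: Price = FV / (1 + r)^n
Substituting: Price = $5,000.00 / (1 + 0.0631)^3
Discount factor: (1.0631)^3 = 1.201496
Price = $5,000.00 / 1.201496 = $4,161.48

$4,161.48


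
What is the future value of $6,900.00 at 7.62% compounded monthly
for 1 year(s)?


Formula: FV = P * (1 + r/m)^(m*t)
Period rate: r/m = 0.0762 / 12 = 0.00635
Total periods: m*t = 12 * 1 = 12
Growth factor: (1 + 0.00635)^12 = 1.078918
FV = $6,900.00 * 1.078918 = $7,444.54

$7,444.54


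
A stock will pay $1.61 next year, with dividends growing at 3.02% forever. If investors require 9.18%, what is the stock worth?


Formula: P = D1 / (r - g)
Spread: r - g = 0.0918 - 0.0302 = 0.0616
Substituting: P = $1.61 / 0.0616
P = $26.14

$26.14


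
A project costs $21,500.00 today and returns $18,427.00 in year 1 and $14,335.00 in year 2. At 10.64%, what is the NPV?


Formula: NPV = C0 + C1/(1+r) + C2/(1+r)^2
Discount C1: $18,427.00 / (1 + 0.1064) = $16,654.92
Discount C2: $14,335.00 / (1 + 0.1064)^2 = $11,710.44
NPV = -$21,500.00 + $16,654.92 + $11,710.44 = $6,865.36

$6,865.36


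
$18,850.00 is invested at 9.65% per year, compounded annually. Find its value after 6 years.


Formula: FV = P * (1 + r)^n
Substituting: FV = $18,850.00 * (1 + 0.0965)^6
Growth factor: (1.0965)^6 = 1.738008
FV = $18,850.00 * 1.738008 = $32,761.45

$32,761.45


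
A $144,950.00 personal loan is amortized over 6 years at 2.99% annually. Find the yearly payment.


Formula: PMT = PV * r / (1 - (1+r)^(-n))
Denominator: 1 - (1 + 0.0299)^(-6) = 0.162028
Numerator: $144,950.00 * 0.0299 = 4334.005
PMT = 4334.005 / 0.162028 = $26,748.54

$26,748.54


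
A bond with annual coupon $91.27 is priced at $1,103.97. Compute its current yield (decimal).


Formula: Current yield = annual coupon / price
Substituting: CY = $91.27 / $1,103.97
CY = 0.082674

0.082674


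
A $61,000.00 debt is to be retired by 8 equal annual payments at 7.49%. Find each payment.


Formula: PMT = PV * r / (1 - (1+r)^(-n))
Denominator: 1 - (1 + 0.0749)^(-8) = 0.43888
Numerator: $61,000.00 * 0.0749 = 4568.9
PMT = 4568.9 / 0.43888 = $10,410.36

$10,410.36


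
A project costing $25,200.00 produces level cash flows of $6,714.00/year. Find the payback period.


Formula: Payback = investment / annual cash flow
Substituting: Payback = $25,200.00 / $6,714.00
Payback = 3.7534 years

3.7534 years


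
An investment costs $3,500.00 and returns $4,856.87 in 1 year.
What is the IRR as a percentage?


Formula: IRR = C1/C0 - 1
Substituting: IRR = $4,856.87 / $3,500.00 - 1
Ratio: 1.387677 - 1 = 0.387677
IRR = 38.7677%

38.7677%


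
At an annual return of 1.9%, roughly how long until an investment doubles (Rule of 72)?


Formula: Years ≈ 72 / r
Substituting: Years ≈ 72 / 1.9
Years ≈ 37.9

37.9 years


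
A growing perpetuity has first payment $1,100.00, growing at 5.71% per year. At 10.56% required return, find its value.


Formula: PV = C / (r - g)
Spread: r - g = 0.1056 - 0.0571 = 0.0485
Substituting: PV = $1,100.00 / 0.0485
PV = $22,680.41

$22,680.41


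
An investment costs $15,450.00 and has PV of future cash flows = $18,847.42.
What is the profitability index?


Formula: PI = PV(cash flows) / initial investment
Substituting: PI = $18,847.42 / $15,450.00
PI = 1.2199

1.2199


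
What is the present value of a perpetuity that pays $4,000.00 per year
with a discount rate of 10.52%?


Formula: PV = C / r
Substituting: PV = $4,000.00 / 0.1052
PV = $38,022.81

$38,022.81


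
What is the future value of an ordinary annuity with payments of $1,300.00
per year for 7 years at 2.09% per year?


Formula: FV = PMT * ((1+r)^n - 1) / r
Growth factor: (1 + 0.0209)^7 = 1.155799
Numerator: 1.155799 - 1 = 0.155799
FV = $1,300.00 * 0.155799 / 0.0209 = $9,690.87

$9,690.87


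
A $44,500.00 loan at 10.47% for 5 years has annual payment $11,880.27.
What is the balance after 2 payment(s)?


Formula: Balance = PV*(1+r)^k - PMT*((1+r)^k - 1)/r
Growth: (1 + 0.1047)^2 = 1.220362
Accumulated factor: ((1+r)^k - 1)/r = 2.1047
Balance = $44,500.00 * 1.220362 - $11,880.27 * 2.1047
Balance = $29,301.71

$29,301.71


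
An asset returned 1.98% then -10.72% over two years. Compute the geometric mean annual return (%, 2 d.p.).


Formula: Geometric mean = ((1+r1)*(1+r2))^(1/2) - 1
Product: (1 + 0.0198) * (1 + -0.1072) = 1.0198 * 0.8928 = 0.910477
Square root: 0.910477^0.5 = 0.954189
Geometric mean = 0.954189 - 1 = -0.045811
As percentage: -4.58%

-4.58%


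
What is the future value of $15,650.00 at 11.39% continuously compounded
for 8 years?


Formula: FV = P * e^(r*t)
Exponent: r*t = 0.1139 * 8 = 0.9112
e^(0.9112) = 2.487306
FV = $15,650.00 * 2.487306 = $38,926.33

$38,926.33


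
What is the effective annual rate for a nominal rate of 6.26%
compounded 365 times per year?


Formula: EAR = (1 + r/m)^m - 1
Period rate: r/m = 0.0626 / 365 = 0.000172
Compounding: (1 + 0.000172)^365 = 1.064595
EAR = 1.064595 - 1 = 0.064595

0.064595


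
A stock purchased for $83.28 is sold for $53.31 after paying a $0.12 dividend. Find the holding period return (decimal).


Formula: HPR = (P1 - P0 + D) / P0
Gain: $53.31 - $83.28 + $0.12 = -$29.85
HPR = -$29.85 / $83.28 = -0.3584

-0.3584


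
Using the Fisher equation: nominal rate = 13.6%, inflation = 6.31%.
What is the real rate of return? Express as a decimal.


Formula: (1 + r_real) = (1 + r_nom) / (1 + inflation)
Substituting: (1 + r_real) = 1.136 / 1.0631
(1 + r_real) = 1.068573
r_real = 1.068573 - 1 = 0.068573

0.068573


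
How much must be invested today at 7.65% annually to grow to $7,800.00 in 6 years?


Formula: PV = FV / (1 + r)^n
Substituting: PV = $7,800.00 / (1 + 0.0765)^6
Discount factor: (1.0765)^6 = 1.556267
PV = $7,800.00 / 1.556267 = $5,011.99

$5,011.99


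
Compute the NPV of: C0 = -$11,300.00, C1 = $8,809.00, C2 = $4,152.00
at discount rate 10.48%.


Formula: NPV = C0 + C1/(1+r) + C2/(1+r)^2
Discount C1: $8,809.00 / (1 + 0.1048) = $7,973.39
Discount C2: $4,152.00 / (1 + 0.1048)^2 = $3,401.65
NPV = -$11,300.00 + $7,973.39 + $3,401.65 = $75.04

$75.04


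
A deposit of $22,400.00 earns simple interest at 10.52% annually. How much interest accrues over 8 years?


Formula: I = P * r * t
Substituting: I = $22,400.00 * 0.1052 * 8
Step: I = $22,400.00 * 0.8416
I = $18,851.84

$18,851.84


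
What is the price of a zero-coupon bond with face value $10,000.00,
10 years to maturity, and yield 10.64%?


Formula: Price = FV / (1 + r)^n
Substituting: Price = $10,000.00 / (1 + 0.1064)^10
Discount factor: (1.1064)^10 = 2.748664
Price = $10,000.00 / 2.748664 = $3,638.13

$3,638.13


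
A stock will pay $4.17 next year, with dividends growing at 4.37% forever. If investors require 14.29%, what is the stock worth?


Formula: P = D1 / (r - g)
Spread: r - g = 0.1429 - 0.0437 = 0.0992
Substituting: P = $4.17 / 0.0992
P = $42.04

$42.04


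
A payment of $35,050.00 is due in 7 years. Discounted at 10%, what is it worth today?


Formula: PV = FV / (1 + r)^n
Substituting: PV = $35,050.00 / (1 + 0.1)^7
Discount factor: (1.1)^7 = 1.948717
PV = $35,050.00 / 1.948717 = $17,986.19

$17,986.19


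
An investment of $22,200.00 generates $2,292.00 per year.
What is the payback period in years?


Formula: Payback = investment / annual cash flow
Substituting: Payback = $22,200.00 / $2,292.00
Payback = 9.6859 years

9.6859 years


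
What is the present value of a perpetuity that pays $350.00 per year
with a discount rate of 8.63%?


Formula: PV = C / r
Substituting: PV = $350.00 / 0.0863
PV = $4,055.62

$4,055.62


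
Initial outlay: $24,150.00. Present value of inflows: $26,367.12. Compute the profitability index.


Formula: PI = PV(cash flows) / initial investment
Substituting: PI = $26,367.12 / $24,150.00
PI = 1.0918

1.0918


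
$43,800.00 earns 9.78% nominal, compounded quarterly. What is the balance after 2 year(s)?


Formula: FV = P * (1 + r/m)^(m*t)
Period rate: r/m = 0.0978 / 4 = 0.02445
Total periods: m*t = 4 * 2 = 8
Growth factor: (1 + 0.02445)^8 = 1.213182
FV = $43,800.00 * 1.213182 = $53,137.39

$53,137.39


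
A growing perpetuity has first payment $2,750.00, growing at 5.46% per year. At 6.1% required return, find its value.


Formula: PV = C / (r - g)
Spread: r - g = 0.061 - 0.0546 = 0.0064
Substituting: PV = $2,750.00 / 0.0064
PV = $429,687.50

$429,687.50


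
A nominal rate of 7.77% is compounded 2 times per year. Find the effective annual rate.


Formula: EAR = (1 + r/m)^m - 1
Period rate: r/m = 0.0777 / 2 = 0.03885
Compounding: (1 + 0.03885)^2 = 1.079209
EAR = 1.079209 - 1 = 0.079209

0.079209


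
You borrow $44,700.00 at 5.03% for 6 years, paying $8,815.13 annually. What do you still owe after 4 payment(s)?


Formula: Balance = PV*(1+r)^k - PMT*((1+r)^k - 1)/r
Growth: (1 + 0.0503)^4 = 1.216896
Accumulated factor: ((1+r)^k - 1)/r = 4.312048
Balance = $44,700.00 * 1.216896 - $8,815.13 * 4.312048
Balance = $16,383.99

$16,383.99


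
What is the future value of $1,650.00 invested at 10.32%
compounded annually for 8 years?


Formula: FV = P * (1 + r)^n
Substituting: FV = $1,650.00 * (1 + 0.1032)^8
Growth factor: (1.1032)^8 = 2.193987
FV = $1,650.00 * 2.193987 = $3,620.08

$3,620.08


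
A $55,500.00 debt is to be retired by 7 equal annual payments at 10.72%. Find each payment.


Formula: PMT = PV * r / (1 - (1+r)^(-n))
Denominator: 1 - (1 + 0.1072)^(-7) = 0.50975
Numerator: $55,500.00 * 0.1072 = 5949.6
PMT = 5949.6 / 0.50975 = $11,671.60

$11,671.60


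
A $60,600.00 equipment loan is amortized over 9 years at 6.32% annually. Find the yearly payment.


Formula: PMT = PV * r / (1 - (1+r)^(-n))
Denominator: 1 - (1 + 0.0632)^(-9) = 0.423943
Numerator: $60,600.00 * 0.0632 = 3829.92
PMT = 3829.92 / 0.423943 = $9,034.04

$9,034.04


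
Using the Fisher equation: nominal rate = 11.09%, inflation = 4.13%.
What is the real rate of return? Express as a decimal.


Formula: (1 + r_real) = (1 + r_nom) / (1 + inflation)
Substituting: (1 + r_real) = 1.1109 / 1.0413
(1 + r_real) = 1.06684
r_real = 1.06684 - 1 = 0.06684

0.06684


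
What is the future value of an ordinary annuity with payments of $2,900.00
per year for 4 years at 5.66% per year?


Formula: FV = PMT * ((1+r)^n - 1) / r
Growth factor: (1 + 0.0566)^4 = 1.246357
Numerator: 1.246357 - 1 = 0.246357
FV = $2,900.00 * 0.246357 / 0.0566 = $12,622.53

$12,622.53


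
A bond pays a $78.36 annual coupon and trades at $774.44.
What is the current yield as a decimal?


Formula: Current yield = annual coupon / price
Substituting: CY = $78.36 / $774.44
CY = 0.101183

0.101183


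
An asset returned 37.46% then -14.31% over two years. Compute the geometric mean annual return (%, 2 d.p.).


Formula: Geometric mean = ((1+r1)*(1+r2))^(1/2) - 1
Product: (1 + 0.3746) * (1 + -0.1431) = 1.3746 * 0.8569 = 1.177895
Square root: 1.177895^0.5 = 1.085309
Geometric mean = 1.085309 - 1 = 0.085309
As percentage: 8.53%

8.53%


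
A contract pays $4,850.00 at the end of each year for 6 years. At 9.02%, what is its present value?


Formula: PV = PMT * (1 - (1+r)^(-n)) / r
Discount factor: (1 + 0.0902)^(-6) = 0.595611
Bracket: 1 - 0.595611 = 0.404389
PV = $4,850.00 * 0.404389 / 0.0902 = $21,743.74

$21,743.74


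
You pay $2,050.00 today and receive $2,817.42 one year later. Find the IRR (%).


Formula: IRR = C1/C0 - 1
Substituting: IRR = $2,817.42 / $2,050.00 - 1
Ratio: 1.374351 - 1 = 0.374351
IRR = 37.4351%

37.4351%


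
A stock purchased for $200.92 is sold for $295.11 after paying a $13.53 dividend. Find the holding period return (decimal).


Formula: HPR = (P1 - P0 + D) / P0
Gain: $295.11 - $200.92 + $13.53 = $107.72
HPR = $107.72 / $200.92 = 0.5361

0.5361


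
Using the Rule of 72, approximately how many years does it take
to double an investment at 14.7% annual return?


Formula: Years ≈ 72 / r
Substituting: Years ≈ 72 / 14.7
Years ≈ 4.9

4.9 years


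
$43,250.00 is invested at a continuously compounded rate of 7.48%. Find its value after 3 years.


Formula: FV = P * e^(r*t)
Exponent: r*t = 0.0748 * 3 = 0.2244
e^(0.2244) = 1.251572
FV = $43,250.00 * 1.251572 = $54,130.47

$54,130.47


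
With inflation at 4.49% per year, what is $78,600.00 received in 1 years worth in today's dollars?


Formula: Real value = nominal / (1 + inflation)^years
Price level: (1 + 0.0449)^1 = 1.0449
Real value = $78,600.00 / 1.0449 = $75,222.51

$75,222.51


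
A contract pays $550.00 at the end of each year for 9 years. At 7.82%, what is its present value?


Formula: PV = PMT * (1 - (1+r)^(-n)) / r
Discount factor: (1 + 0.0782)^(-9) = 0.507816
Bracket: 1 - 0.507816 = 0.492184
PV = $550.00 * 0.492184 / 0.0782 = $3,461.65

$3,461.65


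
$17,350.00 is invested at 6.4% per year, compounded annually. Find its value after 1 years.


Formula: FV = P * (1 + r)^n
Substituting: FV = $17,350.00 * (1 + 0.064)^1
Growth factor: (1.064)^1 = 1.064
FV = $17,350.00 * 1.064 = $18,460.40

$18,460.40


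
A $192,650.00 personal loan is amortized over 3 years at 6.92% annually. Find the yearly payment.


Formula: PMT = PV * r / (1 - (1+r)^(-n))
Denominator: 1 - (1 + 0.0692)^(-3) = 0.181868
Numerator: $192,650.00 * 0.0692 = 13331.38
PMT = 13331.38 / 0.181868 = $73,302.33

$73,302.33


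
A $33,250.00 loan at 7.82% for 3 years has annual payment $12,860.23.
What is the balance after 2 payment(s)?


Formula: Balance = PV*(1+r)^k - PMT*((1+r)^k - 1)/r
Growth: (1 + 0.0782)^2 = 1.162515
Accumulated factor: ((1+r)^k - 1)/r = 2.0782
Balance = $33,250.00 * 1.162515 - $12,860.23 * 2.0782
Balance = $11,927.50

$11,927.50


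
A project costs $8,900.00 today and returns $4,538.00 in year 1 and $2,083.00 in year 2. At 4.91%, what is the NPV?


Formula: NPV = C0 + C1/(1+r) + C2/(1+r)^2
Discount C1: $4,538.00 / (1 + 0.0491) = $4,325.61
Discount C2: $2,083.00 / (1 + 0.0491)^2 = $1,892.59
NPV = -$8,900.00 + $4,325.61 + $1,892.59 = -$2,681.80

-$2,681.80


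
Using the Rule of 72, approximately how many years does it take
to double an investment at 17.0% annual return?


Formula: Years ≈ 72 / r
Substituting: Years ≈ 72 / 17.0
Years ≈ 4.2

4.2 years


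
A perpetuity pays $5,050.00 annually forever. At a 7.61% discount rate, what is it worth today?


Formula: PV = C / r
Substituting: PV = $5,050.00 / 0.0761
PV = $66,360.05

$66,360.05


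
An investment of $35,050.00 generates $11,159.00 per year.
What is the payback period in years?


Formula: Payback = investment / annual cash flow
Substituting: Payback = $35,050.00 / $11,159.00
Payback = 3.141 years

3.141 years


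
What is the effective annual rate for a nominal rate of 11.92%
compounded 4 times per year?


Formula: EAR = (1 + r/m)^m - 1
Period rate: r/m = 0.1192 / 4 = 0.0298
Compounding: (1 + 0.0298)^4 = 1.124635
EAR = 1.124635 - 1 = 0.124635

0.124635


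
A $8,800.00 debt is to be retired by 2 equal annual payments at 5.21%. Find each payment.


Formula: PMT = PV * r / (1 - (1+r)^(-n))
Denominator: 1 - (1 + 0.0521)^(-2) = 0.096588
Numerator: $8,800.00 * 0.0521 = 458.48
PMT = 458.48 / 0.096588 = $4,746.77

$4,746.77
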